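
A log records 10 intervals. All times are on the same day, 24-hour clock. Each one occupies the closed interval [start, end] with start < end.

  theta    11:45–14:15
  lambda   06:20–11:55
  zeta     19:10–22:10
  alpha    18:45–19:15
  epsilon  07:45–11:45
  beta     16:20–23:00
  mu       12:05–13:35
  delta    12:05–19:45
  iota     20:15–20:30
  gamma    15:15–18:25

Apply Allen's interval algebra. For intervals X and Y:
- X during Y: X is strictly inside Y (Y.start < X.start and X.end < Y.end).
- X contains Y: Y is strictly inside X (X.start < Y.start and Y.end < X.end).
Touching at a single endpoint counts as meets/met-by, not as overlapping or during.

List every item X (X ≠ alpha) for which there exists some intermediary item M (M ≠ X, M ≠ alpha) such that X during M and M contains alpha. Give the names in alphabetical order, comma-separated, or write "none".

gamma, iota, zeta

Target alpha = [18:45, 19:15].
Intermediaries M with M contains alpha: beta, delta.
Via beta — items with X during beta: iota, zeta.
Via delta — items with X during delta: gamma.
Union: gamma, iota, zeta.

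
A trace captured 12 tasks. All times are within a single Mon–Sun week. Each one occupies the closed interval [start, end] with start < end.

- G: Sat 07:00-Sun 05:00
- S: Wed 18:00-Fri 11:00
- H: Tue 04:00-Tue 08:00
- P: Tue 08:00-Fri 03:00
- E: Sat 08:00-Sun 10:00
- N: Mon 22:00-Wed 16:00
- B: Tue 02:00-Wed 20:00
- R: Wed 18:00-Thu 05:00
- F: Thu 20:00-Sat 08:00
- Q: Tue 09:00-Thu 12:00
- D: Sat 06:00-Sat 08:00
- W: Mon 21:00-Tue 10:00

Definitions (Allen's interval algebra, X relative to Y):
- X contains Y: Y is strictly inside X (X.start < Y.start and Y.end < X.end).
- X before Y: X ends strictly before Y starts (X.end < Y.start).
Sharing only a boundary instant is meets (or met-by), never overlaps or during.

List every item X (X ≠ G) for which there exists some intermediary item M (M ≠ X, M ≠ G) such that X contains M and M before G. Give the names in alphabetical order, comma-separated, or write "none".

B, N, P, Q, W

Target G = [Sat 07:00, Sun 05:00].
Intermediaries M with M before G: B, H, N, P, Q, R, S, W.
Via B — items with X contains B: none.
Via H — items with X contains H: B, N, W.
Via N — items with X contains N: none.
Via P — items with X contains P: none.
Via Q — items with X contains Q: P.
Via R — items with X contains R: P, Q.
Via S — items with X contains S: none.
Via W — items with X contains W: none.
Union: B, N, P, Q, W.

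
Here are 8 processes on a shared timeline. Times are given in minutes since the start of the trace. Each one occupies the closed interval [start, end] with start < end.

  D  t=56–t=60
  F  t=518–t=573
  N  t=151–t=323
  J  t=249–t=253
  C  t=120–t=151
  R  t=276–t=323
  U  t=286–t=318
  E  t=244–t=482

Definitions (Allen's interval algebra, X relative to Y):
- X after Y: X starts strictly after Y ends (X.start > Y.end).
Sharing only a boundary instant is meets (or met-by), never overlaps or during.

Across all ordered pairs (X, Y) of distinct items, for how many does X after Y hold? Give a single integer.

19

Checking all 56 ordered pairs for relation 'after'; matching pairs in alphabetical order:
(C, D): C after D ✓
(E, C): E after C ✓
(E, D): E after D ✓
(F, C): F after C ✓
(F, D): F after D ✓
(F, E): F after E ✓
(F, J): F after J ✓
(F, N): F after N ✓
(F, R): F after R ✓
(F, U): F after U ✓
(J, C): J after C ✓
(J, D): J after D ✓
(N, D): N after D ✓
(R, C): R after C ✓
(R, D): R after D ✓
(R, J): R after J ✓
(U, C): U after C ✓
(U, D): U after D ✓
(U, J): U after J ✓
Count: 19.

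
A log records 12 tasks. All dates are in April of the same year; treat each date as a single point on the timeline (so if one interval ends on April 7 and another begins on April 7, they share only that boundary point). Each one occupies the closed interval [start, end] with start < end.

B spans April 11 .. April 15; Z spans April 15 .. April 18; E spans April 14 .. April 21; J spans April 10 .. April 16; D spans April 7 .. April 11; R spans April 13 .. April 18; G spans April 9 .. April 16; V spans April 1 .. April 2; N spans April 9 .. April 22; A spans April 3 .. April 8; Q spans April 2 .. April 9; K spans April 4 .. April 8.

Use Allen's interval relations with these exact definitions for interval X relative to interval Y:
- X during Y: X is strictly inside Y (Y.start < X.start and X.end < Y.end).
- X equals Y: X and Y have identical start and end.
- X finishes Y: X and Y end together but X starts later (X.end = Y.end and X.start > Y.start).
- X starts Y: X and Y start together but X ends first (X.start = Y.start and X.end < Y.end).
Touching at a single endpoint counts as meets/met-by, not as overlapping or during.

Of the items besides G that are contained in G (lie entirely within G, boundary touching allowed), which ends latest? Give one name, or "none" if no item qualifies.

J

Target G = [April 9, April 16].
A [April 3, April 8] → before → excluded.
B [April 11, April 15] → during → candidate.
D [April 7, April 11] → overlaps → excluded.
E [April 14, April 21] → overlapped-by → excluded.
J [April 10, April 16] → finishes → candidate.
K [April 4, April 8] → before → excluded.
N [April 9, April 22] → started-by → excluded.
Q [April 2, April 9] → meets → excluded.
R [April 13, April 18] → overlapped-by → excluded.
V [April 1, April 2] → before → excluded.
Z [April 15, April 18] → overlapped-by → excluded.
Among candidates, latest end is April 16 → J.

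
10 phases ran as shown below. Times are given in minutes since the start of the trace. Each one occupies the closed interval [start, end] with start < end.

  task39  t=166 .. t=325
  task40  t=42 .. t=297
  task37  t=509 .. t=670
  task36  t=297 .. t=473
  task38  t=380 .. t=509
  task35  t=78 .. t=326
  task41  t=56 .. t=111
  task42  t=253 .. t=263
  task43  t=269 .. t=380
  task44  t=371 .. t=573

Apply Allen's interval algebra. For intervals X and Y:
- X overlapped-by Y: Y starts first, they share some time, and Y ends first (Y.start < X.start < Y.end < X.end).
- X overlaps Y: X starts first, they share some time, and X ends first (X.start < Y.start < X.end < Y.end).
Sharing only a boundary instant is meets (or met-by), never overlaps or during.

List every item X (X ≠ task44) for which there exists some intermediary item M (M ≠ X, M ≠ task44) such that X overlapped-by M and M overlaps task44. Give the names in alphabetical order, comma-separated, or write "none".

task36, task38

Target task44 = [t=371, t=573].
Intermediaries M with M overlaps task44: task36, task43.
Via task36 — items with X overlapped-by task36: task38.
Via task43 — items with X overlapped-by task43: task36.
Union: task36, task38.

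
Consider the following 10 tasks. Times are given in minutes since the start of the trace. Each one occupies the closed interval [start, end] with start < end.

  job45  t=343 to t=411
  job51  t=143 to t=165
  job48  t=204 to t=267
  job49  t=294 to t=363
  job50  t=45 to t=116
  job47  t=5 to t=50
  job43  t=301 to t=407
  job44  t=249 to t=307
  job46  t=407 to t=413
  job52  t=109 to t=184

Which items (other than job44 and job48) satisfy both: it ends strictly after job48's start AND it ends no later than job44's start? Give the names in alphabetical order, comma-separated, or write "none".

none

Conditions: its end is strictly after job48's start (X.end > t=204) AND its end is no later than job44's start (X.end <= t=249).
job43: end t=407 > t=204? ✓; end t=407 <= t=249? ✗ → no.
job45: end t=411 > t=204? ✓; end t=411 <= t=249? ✗ → no.
job46: end t=413 > t=204? ✓; end t=413 <= t=249? ✗ → no.
job47: end t=50 > t=204? ✗; end t=50 <= t=249? ✓ → no.
job49: end t=363 > t=204? ✓; end t=363 <= t=249? ✗ → no.
job50: end t=116 > t=204? ✗; end t=116 <= t=249? ✓ → no.
job51: end t=165 > t=204? ✗; end t=165 <= t=249? ✓ → no.
job52: end t=184 > t=204? ✗; end t=184 <= t=249? ✓ → no.
Result: none.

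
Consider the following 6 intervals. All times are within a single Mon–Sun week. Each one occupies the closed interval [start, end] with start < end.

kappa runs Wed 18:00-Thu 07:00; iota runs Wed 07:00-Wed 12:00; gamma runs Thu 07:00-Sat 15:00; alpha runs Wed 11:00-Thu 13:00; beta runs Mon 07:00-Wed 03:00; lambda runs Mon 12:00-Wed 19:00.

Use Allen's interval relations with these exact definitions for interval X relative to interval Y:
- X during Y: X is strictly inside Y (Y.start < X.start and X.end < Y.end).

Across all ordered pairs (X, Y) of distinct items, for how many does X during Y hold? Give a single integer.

Checking all 30 ordered pairs for relation 'during'; matching pairs in alphabetical order:
(iota, lambda): iota during lambda ✓
(kappa, alpha): kappa during alpha ✓
Count: 2.

2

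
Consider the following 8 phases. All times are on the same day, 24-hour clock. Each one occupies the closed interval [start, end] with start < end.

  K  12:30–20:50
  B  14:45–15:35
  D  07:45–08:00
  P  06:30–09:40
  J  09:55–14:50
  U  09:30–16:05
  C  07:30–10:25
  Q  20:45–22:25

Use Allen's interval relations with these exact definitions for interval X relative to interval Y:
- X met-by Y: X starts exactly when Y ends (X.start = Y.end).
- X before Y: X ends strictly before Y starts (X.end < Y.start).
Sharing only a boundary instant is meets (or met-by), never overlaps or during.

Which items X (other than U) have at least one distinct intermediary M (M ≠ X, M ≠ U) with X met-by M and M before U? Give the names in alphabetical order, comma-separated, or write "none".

none

Target U = [09:30, 16:05].
Intermediaries M with M before U: D.
Via D — items with X met-by D: none.
Union: none.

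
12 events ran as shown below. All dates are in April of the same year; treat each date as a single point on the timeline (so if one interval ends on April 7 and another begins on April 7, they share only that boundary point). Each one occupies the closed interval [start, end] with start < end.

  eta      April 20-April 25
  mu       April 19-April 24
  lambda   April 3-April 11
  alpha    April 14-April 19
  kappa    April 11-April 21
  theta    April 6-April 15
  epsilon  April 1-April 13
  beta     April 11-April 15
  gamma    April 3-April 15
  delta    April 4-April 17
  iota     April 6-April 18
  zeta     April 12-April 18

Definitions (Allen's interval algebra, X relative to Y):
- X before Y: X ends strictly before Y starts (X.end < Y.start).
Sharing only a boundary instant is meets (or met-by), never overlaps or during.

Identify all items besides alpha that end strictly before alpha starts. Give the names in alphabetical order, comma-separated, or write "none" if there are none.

Target alpha = [April 14, April 19].
beta [April 11, April 15] → overlaps → no.
delta [April 4, April 17] → overlaps → no.
epsilon [April 1, April 13] → before → yes.
eta [April 20, April 25] → after → no.
gamma [April 3, April 15] → overlaps → no.
iota [April 6, April 18] → overlaps → no.
kappa [April 11, April 21] → contains → no.
lambda [April 3, April 11] → before → yes.
mu [April 19, April 24] → met-by → no.
theta [April 6, April 15] → overlaps → no.
zeta [April 12, April 18] → overlaps → no.
Result: epsilon, lambda.

epsilon, lambda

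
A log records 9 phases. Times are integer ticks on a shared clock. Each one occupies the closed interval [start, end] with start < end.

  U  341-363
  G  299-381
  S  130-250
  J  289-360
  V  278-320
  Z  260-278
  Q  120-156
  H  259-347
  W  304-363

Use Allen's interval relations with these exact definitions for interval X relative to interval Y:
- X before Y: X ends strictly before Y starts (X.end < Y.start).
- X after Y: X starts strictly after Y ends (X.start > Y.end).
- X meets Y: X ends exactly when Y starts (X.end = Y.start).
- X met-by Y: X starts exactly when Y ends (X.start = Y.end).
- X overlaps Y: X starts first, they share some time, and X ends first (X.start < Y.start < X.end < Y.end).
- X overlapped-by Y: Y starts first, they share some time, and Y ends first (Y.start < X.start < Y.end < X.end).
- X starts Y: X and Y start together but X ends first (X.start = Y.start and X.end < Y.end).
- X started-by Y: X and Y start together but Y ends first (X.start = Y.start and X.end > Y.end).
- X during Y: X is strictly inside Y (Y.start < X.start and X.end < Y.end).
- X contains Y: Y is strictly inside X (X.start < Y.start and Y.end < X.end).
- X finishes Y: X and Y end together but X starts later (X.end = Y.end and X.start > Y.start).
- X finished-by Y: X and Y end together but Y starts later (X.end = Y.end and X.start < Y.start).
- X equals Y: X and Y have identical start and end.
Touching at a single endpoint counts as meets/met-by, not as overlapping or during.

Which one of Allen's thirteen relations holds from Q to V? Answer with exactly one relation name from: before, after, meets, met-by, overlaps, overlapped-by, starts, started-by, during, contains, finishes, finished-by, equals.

before

Q = [120, 156]; V = [278, 320].
Compare endpoints: Q.start < V.start, Q.start < V.end, Q.end < V.start, Q.end < V.end.
That pattern is 'before'.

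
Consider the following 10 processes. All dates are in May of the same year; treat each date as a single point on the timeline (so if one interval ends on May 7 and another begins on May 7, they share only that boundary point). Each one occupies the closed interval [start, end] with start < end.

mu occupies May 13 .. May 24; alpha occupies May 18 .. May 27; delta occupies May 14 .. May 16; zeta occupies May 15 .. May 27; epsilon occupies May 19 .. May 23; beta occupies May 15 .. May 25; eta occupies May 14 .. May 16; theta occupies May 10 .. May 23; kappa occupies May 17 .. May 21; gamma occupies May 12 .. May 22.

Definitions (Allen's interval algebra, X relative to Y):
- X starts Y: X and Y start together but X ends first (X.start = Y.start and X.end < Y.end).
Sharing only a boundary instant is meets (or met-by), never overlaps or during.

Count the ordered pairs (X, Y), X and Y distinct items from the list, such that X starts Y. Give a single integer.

Checking all 90 ordered pairs for relation 'starts'; matching pairs in alphabetical order:
(beta, zeta): beta starts zeta ✓
Count: 1.

1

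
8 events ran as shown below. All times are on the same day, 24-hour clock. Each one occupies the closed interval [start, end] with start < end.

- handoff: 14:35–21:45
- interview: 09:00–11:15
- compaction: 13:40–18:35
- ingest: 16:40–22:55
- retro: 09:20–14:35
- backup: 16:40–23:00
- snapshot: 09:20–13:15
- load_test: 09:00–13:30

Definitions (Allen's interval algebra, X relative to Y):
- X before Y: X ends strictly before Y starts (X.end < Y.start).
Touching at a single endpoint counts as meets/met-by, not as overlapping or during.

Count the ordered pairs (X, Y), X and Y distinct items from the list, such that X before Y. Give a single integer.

Checking all 56 ordered pairs for relation 'before'; matching pairs in alphabetical order:
(interview, backup): interview before backup ✓
(interview, compaction): interview before compaction ✓
(interview, handoff): interview before handoff ✓
(interview, ingest): interview before ingest ✓
(load_test, backup): load_test before backup ✓
(load_test, compaction): load_test before compaction ✓
(load_test, handoff): load_test before handoff ✓
(load_test, ingest): load_test before ingest ✓
(retro, backup): retro before backup ✓
(retro, ingest): retro before ingest ✓
(snapshot, backup): snapshot before backup ✓
(snapshot, compaction): snapshot before compaction ✓
(snapshot, handoff): snapshot before handoff ✓
(snapshot, ingest): snapshot before ingest ✓
Count: 14.

14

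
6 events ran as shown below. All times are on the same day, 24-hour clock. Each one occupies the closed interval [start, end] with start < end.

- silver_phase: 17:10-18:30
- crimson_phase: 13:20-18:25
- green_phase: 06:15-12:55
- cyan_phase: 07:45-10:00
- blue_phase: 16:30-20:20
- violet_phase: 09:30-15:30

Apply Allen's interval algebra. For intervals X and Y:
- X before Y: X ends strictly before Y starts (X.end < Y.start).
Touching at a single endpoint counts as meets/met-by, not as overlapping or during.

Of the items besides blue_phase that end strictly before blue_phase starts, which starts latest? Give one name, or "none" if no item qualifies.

violet_phase

Target blue_phase = [16:30, 20:20].
crimson_phase [13:20, 18:25] → overlaps → excluded.
cyan_phase [07:45, 10:00] → before → candidate.
green_phase [06:15, 12:55] → before → candidate.
silver_phase [17:10, 18:30] → during → excluded.
violet_phase [09:30, 15:30] → before → candidate.
Among candidates, latest start is 09:30 → violet_phase.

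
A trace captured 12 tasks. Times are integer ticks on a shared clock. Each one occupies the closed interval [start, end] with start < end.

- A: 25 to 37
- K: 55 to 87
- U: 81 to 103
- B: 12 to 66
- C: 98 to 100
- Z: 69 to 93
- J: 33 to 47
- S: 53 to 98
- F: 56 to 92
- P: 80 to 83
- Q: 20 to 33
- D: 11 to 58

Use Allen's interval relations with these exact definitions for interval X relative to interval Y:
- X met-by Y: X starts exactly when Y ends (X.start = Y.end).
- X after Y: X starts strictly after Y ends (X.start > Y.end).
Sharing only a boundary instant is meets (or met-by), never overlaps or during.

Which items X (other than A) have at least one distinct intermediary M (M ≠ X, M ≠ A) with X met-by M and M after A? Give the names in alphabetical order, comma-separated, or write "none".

Target A = [25, 37].
Intermediaries M with M after A: C, F, K, P, S, U, Z.
Via C — items with X met-by C: none.
Via F — items with X met-by F: none.
Via K — items with X met-by K: none.
Via P — items with X met-by P: none.
Via S — items with X met-by S: C.
Via U — items with X met-by U: none.
Via Z — items with X met-by Z: none.
Union: C.

C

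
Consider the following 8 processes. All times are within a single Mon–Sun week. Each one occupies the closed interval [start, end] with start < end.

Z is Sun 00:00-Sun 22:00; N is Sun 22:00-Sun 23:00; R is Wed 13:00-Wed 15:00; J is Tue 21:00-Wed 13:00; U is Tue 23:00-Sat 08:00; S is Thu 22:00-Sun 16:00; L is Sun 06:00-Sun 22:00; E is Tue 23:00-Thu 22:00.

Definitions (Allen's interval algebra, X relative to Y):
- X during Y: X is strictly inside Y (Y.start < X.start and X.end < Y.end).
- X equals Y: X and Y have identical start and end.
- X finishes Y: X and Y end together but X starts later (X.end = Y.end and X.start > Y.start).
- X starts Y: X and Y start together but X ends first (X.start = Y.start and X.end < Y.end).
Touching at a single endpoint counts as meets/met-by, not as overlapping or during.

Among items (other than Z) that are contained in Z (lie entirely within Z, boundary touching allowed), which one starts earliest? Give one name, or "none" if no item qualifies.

Target Z = [Sun 00:00, Sun 22:00].
E [Tue 23:00, Thu 22:00] → before → excluded.
J [Tue 21:00, Wed 13:00] → before → excluded.
L [Sun 06:00, Sun 22:00] → finishes → candidate.
N [Sun 22:00, Sun 23:00] → met-by → excluded.
R [Wed 13:00, Wed 15:00] → before → excluded.
S [Thu 22:00, Sun 16:00] → overlaps → excluded.
U [Tue 23:00, Sat 08:00] → before → excluded.
Among candidates, earliest start is Sun 06:00 → L.

L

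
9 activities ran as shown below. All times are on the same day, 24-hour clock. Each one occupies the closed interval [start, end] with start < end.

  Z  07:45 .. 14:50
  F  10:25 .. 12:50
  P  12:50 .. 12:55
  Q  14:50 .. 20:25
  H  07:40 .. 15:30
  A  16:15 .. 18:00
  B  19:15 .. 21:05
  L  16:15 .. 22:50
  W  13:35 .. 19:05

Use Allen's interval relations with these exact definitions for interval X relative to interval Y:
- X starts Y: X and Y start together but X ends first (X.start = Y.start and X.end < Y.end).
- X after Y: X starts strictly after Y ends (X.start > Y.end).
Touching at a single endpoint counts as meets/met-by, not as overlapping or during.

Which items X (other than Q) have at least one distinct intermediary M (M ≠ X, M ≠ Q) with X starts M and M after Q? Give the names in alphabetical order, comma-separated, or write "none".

Target Q = [14:50, 20:25].
Intermediaries M with M after Q: none.
Union: none.

none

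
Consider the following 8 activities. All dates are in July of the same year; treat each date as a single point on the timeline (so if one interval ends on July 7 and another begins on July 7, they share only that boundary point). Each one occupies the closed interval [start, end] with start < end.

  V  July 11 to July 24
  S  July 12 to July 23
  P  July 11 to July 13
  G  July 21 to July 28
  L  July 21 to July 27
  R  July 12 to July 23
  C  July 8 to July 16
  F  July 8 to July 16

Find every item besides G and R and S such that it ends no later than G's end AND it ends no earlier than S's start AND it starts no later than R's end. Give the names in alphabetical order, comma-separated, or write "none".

C, F, L, P, V

Conditions: its end is no later than G's end (X.end <= July 28) AND its end is no earlier than S's start (X.end >= July 12) AND its start is no later than R's end (X.start <= July 23).
C: end July 16 <= July 28? ✓; end July 16 >= July 12? ✓; start July 8 <= July 23? ✓ → yes.
F: end July 16 <= July 28? ✓; end July 16 >= July 12? ✓; start July 8 <= July 23? ✓ → yes.
L: end July 27 <= July 28? ✓; end July 27 >= July 12? ✓; start July 21 <= July 23? ✓ → yes.
P: end July 13 <= July 28? ✓; end July 13 >= July 12? ✓; start July 11 <= July 23? ✓ → yes.
V: end July 24 <= July 28? ✓; end July 24 >= July 12? ✓; start July 11 <= July 23? ✓ → yes.
Result: C, F, L, P, V.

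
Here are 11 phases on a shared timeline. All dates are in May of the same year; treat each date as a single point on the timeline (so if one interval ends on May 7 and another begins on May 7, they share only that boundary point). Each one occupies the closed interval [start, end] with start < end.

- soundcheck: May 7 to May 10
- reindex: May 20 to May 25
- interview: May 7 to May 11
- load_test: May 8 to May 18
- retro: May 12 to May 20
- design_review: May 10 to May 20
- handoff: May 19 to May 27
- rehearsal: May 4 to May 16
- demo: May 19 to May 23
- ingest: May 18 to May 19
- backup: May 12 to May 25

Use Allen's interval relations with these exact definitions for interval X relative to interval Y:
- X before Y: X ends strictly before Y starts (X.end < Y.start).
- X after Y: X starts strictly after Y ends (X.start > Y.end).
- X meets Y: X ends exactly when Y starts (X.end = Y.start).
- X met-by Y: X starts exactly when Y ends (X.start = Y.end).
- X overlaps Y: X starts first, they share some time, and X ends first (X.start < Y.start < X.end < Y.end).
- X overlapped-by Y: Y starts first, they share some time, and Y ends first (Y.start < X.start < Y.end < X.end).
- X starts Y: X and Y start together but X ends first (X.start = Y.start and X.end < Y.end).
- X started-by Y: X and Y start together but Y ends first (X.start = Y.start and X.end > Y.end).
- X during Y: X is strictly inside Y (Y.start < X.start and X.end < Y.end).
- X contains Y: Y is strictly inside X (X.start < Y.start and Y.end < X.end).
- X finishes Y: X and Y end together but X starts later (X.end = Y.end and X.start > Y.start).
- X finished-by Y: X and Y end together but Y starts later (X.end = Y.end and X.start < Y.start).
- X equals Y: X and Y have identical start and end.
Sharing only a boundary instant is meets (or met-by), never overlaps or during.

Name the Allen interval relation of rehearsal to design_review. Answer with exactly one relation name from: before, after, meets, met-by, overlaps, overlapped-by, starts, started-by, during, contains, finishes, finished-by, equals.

overlaps

rehearsal = [May 4, May 16]; design_review = [May 10, May 20].
Compare endpoints: rehearsal.start < design_review.start, rehearsal.start < design_review.end, rehearsal.end > design_review.start, rehearsal.end < design_review.end.
That pattern is 'overlaps'.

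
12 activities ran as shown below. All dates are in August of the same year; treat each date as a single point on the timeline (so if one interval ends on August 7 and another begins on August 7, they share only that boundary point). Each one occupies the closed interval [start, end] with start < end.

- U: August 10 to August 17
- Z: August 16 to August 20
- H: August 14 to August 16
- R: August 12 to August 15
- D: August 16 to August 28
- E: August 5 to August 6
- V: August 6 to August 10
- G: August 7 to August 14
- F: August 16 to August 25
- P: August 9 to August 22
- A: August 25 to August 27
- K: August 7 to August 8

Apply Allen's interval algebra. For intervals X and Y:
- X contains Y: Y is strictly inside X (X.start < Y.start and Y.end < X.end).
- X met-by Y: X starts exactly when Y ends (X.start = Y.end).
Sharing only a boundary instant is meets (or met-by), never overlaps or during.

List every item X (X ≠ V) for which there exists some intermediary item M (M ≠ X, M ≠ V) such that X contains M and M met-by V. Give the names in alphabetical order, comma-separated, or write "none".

P

Target V = [August 6, August 10].
Intermediaries M with M met-by V: U.
Via U — items with X contains U: P.
Union: P.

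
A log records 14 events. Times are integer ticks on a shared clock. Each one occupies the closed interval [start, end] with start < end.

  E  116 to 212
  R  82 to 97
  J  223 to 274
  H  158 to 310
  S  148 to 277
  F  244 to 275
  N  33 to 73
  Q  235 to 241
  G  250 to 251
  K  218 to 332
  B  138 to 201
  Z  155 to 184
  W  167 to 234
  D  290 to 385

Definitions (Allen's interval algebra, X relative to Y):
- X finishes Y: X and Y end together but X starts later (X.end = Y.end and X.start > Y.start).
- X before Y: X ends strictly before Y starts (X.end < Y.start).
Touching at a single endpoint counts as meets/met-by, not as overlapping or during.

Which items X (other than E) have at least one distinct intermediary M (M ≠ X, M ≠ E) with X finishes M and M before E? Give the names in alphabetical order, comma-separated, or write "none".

none

Target E = [116, 212].
Intermediaries M with M before E: N, R.
Via N — items with X finishes N: none.
Via R — items with X finishes R: none.
Union: none.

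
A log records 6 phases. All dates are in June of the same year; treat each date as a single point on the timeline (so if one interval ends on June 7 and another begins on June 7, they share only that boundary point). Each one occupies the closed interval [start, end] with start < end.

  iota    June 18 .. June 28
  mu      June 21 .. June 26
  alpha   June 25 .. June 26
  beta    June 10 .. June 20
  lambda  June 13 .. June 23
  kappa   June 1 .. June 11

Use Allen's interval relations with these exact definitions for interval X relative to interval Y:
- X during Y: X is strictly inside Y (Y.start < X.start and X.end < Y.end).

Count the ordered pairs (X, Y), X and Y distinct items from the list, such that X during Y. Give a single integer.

2

Checking all 30 ordered pairs for relation 'during'; matching pairs in alphabetical order:
(alpha, iota): alpha during iota ✓
(mu, iota): mu during iota ✓
Count: 2.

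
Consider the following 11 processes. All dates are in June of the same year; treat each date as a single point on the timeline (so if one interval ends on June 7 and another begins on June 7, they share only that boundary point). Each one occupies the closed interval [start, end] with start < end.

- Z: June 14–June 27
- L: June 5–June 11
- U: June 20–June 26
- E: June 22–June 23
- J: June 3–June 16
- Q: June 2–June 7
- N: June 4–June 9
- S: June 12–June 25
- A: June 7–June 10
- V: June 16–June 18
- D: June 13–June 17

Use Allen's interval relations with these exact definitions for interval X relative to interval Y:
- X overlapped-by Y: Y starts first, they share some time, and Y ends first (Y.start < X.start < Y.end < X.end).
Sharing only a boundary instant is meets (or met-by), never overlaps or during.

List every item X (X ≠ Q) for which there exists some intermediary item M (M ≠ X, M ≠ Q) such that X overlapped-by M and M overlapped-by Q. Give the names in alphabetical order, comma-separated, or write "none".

A, D, L, S, Z

Target Q = [June 2, June 7].
Intermediaries M with M overlapped-by Q: J, L, N.
Via J — items with X overlapped-by J: D, S, Z.
Via L — items with X overlapped-by L: none.
Via N — items with X overlapped-by N: A, L.
Union: A, D, L, S, Z.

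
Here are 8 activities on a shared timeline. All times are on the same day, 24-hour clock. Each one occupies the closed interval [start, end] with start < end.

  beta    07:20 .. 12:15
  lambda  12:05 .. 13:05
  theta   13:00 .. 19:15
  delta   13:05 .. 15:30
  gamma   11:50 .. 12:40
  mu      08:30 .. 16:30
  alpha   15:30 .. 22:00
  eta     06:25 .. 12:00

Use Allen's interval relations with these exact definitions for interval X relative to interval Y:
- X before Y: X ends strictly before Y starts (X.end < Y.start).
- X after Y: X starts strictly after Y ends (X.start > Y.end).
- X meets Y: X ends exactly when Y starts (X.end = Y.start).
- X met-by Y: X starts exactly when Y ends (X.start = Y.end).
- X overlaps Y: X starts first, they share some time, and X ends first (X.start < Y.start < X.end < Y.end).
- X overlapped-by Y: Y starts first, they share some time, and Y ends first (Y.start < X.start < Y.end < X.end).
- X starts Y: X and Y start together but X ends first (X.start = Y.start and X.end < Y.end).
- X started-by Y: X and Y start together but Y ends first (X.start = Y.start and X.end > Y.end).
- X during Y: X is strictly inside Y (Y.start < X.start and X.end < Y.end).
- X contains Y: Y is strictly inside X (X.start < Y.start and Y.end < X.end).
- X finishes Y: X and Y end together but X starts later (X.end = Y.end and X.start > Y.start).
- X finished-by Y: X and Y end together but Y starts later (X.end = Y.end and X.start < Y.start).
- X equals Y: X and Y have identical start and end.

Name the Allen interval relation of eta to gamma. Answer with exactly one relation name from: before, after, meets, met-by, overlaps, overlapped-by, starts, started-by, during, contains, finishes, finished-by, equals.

eta = [06:25, 12:00]; gamma = [11:50, 12:40].
Compare endpoints: eta.start < gamma.start, eta.start < gamma.end, eta.end > gamma.start, eta.end < gamma.end.
That pattern is 'overlaps'.

overlaps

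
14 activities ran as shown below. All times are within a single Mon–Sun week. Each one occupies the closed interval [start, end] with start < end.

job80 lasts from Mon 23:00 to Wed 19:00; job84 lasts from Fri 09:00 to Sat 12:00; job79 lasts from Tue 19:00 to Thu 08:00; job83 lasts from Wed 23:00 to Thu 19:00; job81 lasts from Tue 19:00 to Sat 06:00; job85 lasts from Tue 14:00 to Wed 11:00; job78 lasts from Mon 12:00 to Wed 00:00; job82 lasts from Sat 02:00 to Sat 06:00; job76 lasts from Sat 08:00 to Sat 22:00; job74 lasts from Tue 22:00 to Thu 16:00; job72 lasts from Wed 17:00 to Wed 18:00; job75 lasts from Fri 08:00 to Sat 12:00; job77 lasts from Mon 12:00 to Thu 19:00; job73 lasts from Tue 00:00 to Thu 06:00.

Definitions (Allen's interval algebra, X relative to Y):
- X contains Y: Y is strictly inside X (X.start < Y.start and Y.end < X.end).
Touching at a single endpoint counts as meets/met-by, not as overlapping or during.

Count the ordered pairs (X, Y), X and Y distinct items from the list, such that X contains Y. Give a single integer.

Checking all 182 ordered pairs for relation 'contains'; matching pairs in alphabetical order:
(job73, job72): job73 contains job72 ✓
(job73, job85): job73 contains job85 ✓
(job74, job72): job74 contains job72 ✓
(job75, job82): job75 contains job82 ✓
(job77, job72): job77 contains job72 ✓
(job77, job73): job77 contains job73 ✓
(job77, job74): job77 contains job74 ✓
(job77, job79): job77 contains job79 ✓
(job77, job80): job77 contains job80 ✓
(job77, job85): job77 contains job85 ✓
(job79, job72): job79 contains job72 ✓
(job80, job72): job80 contains job72 ✓
(job80, job85): job80 contains job85 ✓
(job81, job72): job81 contains job72 ✓
(job81, job74): job81 contains job74 ✓
(job81, job83): job81 contains job83 ✓
(job84, job82): job84 contains job82 ✓
Count: 17.

17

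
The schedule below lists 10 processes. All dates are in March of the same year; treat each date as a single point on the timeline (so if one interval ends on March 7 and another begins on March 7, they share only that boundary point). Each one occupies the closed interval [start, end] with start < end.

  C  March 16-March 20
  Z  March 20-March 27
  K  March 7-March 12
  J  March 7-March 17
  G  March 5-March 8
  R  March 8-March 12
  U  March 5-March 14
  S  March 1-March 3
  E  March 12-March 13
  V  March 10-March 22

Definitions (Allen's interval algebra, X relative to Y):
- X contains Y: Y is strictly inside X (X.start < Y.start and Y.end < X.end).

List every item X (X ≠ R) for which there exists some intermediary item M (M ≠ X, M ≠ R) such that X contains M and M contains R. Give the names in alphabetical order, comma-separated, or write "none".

none

Target R = [March 8, March 12].
Intermediaries M with M contains R: J, U.
Via J — items with X contains J: none.
Via U — items with X contains U: none.
Union: none.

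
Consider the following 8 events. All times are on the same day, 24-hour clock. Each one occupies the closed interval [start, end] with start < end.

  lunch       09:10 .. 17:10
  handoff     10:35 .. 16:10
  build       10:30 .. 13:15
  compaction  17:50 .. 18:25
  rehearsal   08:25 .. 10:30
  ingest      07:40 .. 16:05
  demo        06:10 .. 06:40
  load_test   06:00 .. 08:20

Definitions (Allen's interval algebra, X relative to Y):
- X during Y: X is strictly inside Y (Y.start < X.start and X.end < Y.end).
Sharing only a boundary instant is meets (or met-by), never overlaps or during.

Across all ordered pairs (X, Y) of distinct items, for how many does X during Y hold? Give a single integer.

Checking all 56 ordered pairs for relation 'during'; matching pairs in alphabetical order:
(build, ingest): build during ingest ✓
(build, lunch): build during lunch ✓
(demo, load_test): demo during load_test ✓
(handoff, lunch): handoff during lunch ✓
(rehearsal, ingest): rehearsal during ingest ✓
Count: 5.

5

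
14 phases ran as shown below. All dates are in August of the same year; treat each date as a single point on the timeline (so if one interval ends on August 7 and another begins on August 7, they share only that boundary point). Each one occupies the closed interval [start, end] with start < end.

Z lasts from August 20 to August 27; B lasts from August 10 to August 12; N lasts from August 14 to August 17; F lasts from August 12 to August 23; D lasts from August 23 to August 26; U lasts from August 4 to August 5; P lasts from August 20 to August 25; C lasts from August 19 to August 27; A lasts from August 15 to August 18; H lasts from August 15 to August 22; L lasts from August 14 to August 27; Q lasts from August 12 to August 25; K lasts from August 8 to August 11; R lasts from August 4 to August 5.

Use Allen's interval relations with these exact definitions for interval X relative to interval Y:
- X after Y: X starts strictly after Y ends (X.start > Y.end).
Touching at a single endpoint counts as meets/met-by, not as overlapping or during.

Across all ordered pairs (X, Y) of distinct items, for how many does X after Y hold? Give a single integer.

51

Checking all 182 ordered pairs for relation 'after'; matching pairs in alphabetical order:
(A, B): A after B ✓
(A, K): A after K ✓
(A, R): A after R ✓
(A, U): A after U ✓
(B, R): B after R ✓
(B, U): B after U ✓
(C, A): C after A ✓
(C, B): C after B ✓
(C, K): C after K ✓
(C, N): C after N ✓
(C, R): C after R ✓
(C, U): C after U ✓
(D, A): D after A ✓
(D, B): D after B ✓
(D, H): D after H ✓
(D, K): D after K ✓
(D, N): D after N ✓
(D, R): D after R ✓
(D, U): D after U ✓
(F, K): F after K ✓
(F, R): F after R ✓
(F, U): F after U ✓
(H, B): H after B ✓
(H, K): H after K ✓
... plus 27 further pairs not listed.
Count: 51.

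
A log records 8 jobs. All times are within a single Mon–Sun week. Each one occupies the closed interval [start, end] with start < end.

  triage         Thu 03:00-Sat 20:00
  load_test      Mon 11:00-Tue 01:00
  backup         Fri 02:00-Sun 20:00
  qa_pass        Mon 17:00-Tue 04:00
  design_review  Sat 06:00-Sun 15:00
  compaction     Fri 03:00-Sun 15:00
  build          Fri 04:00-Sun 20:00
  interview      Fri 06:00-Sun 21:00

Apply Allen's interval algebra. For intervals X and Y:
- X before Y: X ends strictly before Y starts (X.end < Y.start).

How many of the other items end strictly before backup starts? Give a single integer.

2

Target backup = [Fri 02:00, Sun 20:00].
build [Fri 04:00, Sun 20:00] → finishes → no.
compaction [Fri 03:00, Sun 15:00] → during → no.
design_review [Sat 06:00, Sun 15:00] → during → no.
interview [Fri 06:00, Sun 21:00] → overlapped-by → no.
load_test [Mon 11:00, Tue 01:00] → before → counts.
qa_pass [Mon 17:00, Tue 04:00] → before → counts.
triage [Thu 03:00, Sat 20:00] → overlaps → no.
Total: 2.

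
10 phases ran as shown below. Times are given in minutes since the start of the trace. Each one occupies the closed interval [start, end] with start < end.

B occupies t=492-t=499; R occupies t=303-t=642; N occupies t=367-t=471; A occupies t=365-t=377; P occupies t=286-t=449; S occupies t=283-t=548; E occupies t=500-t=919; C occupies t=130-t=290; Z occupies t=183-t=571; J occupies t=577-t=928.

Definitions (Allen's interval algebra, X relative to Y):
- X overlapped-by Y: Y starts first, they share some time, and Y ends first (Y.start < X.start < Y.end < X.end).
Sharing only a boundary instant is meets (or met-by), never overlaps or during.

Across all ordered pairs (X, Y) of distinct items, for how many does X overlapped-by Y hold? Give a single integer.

Checking all 90 ordered pairs for relation 'overlapped-by'; matching pairs in alphabetical order:
(E, R): E overlapped-by R ✓
(E, S): E overlapped-by S ✓
(E, Z): E overlapped-by Z ✓
(J, E): J overlapped-by E ✓
(J, R): J overlapped-by R ✓
(N, A): N overlapped-by A ✓
(N, P): N overlapped-by P ✓
(P, C): P overlapped-by C ✓
(R, P): R overlapped-by P ✓
(R, S): R overlapped-by S ✓
(R, Z): R overlapped-by Z ✓
(S, C): S overlapped-by C ✓
(Z, C): Z overlapped-by C ✓
Count: 13.

13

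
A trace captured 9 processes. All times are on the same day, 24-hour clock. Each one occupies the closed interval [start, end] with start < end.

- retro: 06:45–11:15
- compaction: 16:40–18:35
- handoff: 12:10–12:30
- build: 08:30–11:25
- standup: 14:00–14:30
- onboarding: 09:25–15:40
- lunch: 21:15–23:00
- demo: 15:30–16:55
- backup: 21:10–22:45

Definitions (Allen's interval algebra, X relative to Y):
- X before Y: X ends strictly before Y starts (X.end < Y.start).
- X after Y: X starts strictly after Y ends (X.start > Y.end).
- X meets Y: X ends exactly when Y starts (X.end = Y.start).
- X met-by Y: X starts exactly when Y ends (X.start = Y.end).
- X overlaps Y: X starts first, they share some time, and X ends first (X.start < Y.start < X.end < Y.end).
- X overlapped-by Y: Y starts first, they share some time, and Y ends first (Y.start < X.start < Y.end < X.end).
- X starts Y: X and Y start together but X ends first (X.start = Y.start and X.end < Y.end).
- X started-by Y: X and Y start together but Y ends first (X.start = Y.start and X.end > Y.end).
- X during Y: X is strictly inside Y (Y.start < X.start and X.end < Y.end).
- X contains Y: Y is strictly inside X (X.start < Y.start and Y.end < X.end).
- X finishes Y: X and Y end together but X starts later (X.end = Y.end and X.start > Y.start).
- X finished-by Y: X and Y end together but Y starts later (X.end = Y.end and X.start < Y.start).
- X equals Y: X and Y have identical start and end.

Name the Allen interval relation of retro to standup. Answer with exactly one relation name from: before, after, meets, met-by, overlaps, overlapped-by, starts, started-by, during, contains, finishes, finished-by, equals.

before

retro = [06:45, 11:15]; standup = [14:00, 14:30].
Compare endpoints: retro.start < standup.start, retro.start < standup.end, retro.end < standup.start, retro.end < standup.end.
That pattern is 'before'.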